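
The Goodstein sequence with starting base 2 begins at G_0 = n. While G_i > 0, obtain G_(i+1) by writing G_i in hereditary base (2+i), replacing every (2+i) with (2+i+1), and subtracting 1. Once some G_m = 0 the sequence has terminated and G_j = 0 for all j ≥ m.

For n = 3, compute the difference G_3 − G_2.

3 —HB2→ 2 + 1 —bump→ 3 + 1 = 4 —(−1)→ 3
3 —HB3→ 3 —bump→ 4 = 4 —(−1)→ 3
3 —HB4→ 3 —bump→ 3 = 3 —(−1)→ 2

-1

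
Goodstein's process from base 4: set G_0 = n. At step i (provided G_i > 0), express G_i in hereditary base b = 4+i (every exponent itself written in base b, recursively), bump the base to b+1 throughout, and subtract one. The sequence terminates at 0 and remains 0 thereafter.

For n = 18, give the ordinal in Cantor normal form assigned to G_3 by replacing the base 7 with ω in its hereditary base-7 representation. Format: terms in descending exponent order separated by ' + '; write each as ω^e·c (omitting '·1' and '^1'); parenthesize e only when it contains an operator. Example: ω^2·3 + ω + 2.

18 —HB4→ 4^2 + 2 —bump→ 5^2 + 2 = 27 —(−1)→ 26
26 —HB5→ 5^2 + 1 —bump→ 6^2 + 1 = 37 —(−1)→ 36
36 —HB6→ 6^2 —bump→ 7^2 = 49 —(−1)→ 48

ω·6 + 6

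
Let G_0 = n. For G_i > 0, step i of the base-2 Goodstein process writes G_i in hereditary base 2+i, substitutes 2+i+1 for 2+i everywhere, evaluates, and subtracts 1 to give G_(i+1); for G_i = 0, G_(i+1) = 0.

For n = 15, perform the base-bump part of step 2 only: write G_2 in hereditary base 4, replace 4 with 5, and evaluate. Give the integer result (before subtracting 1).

G_0 = 15. HB_2(15) = 2^(2 + 1) + 2^2 + 2 + 1. Bump = 112. G_1 = 111.
G_1 = 111. HB_3(111) = 3^(3 + 1) + 3^3 + 3. Bump = 1284. G_2 = 1283.
G_2 = 1283. HB_4(1283) = 4^(4 + 1) + 4^4 + 3. Bump = 18753. G_3 = 18752.

18753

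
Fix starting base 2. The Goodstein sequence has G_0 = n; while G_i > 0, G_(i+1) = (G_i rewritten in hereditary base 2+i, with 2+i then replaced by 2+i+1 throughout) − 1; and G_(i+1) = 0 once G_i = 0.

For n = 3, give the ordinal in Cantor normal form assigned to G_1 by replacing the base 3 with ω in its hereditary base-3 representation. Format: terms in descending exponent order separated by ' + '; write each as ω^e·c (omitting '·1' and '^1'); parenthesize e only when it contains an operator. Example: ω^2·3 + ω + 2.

i=0: 3 = 2 + 1 (b=2); 2→3: 3 + 1 = 4; 4−1 = 3
i=1: 3 = 3 (b=3); 3→4: 4 = 4; 4−1 = 3

ω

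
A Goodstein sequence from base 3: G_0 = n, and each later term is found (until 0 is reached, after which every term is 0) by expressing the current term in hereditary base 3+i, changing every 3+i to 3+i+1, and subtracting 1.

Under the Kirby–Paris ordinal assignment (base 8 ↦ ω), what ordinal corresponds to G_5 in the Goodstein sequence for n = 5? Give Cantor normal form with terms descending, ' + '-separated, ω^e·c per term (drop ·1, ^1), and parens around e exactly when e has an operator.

G_0 = 5. HB_3(5) = 3 + 2. Bump = 6. G_1 = 5.
G_1 = 5. HB_4(5) = 4 + 1. Bump = 6. G_2 = 5.
G_2 = 5. HB_5(5) = 5. Bump = 6. G_3 = 5.
G_3 = 5. HB_6(5) = 5. Bump = 5. G_4 = 4.
G_4 = 4. HB_7(4) = 4. Bump = 4. G_5 = 3.

3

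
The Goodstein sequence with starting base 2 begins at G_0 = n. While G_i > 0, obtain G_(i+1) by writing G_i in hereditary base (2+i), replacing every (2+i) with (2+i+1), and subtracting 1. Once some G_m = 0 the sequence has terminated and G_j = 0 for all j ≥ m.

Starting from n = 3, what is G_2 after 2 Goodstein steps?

3 —HB2→ 2 + 1 —bump→ 3 + 1 = 4 —(−1)→ 3
3 —HB3→ 3 —bump→ 4 = 4 —(−1)→ 3

3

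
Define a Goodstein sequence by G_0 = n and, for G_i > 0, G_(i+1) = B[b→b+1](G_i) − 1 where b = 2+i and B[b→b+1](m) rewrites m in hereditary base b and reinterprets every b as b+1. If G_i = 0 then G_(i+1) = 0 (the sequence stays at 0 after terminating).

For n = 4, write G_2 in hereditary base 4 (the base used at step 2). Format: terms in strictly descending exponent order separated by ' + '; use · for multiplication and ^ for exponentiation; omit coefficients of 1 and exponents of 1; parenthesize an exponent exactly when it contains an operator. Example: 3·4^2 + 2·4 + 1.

2·4^2 + 2·4 + 1

i=0: 4 = 2^2 (b=2); 2→3: 3^3 = 27; 27−1 = 26
i=1: 26 = 2·3^2 + 2·3 + 2 (b=3); 3→4: 2·4^2 + 2·4 + 2 = 42; 42−1 = 41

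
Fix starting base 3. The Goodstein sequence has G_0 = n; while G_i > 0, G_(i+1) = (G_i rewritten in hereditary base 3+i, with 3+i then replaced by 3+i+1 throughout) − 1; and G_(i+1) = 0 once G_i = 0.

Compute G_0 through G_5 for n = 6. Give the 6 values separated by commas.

i=0: 6 = 2·3 (b=3); 3→4: 2·4 = 8; 8−1 = 7
i=1: 7 = 4 + 3 (b=4); 4→5: 5 + 3 = 8; 8−1 = 7
i=2: 7 = 5 + 2 (b=5); 5→6: 6 + 2 = 8; 8−1 = 7
i=3: 7 = 6 + 1 (b=6); 6→7: 7 + 1 = 8; 8−1 = 7
i=4: 7 = 7 (b=7); 7→8: 8 = 8; 8−1 = 7

6, 7, 7, 7, 7, 7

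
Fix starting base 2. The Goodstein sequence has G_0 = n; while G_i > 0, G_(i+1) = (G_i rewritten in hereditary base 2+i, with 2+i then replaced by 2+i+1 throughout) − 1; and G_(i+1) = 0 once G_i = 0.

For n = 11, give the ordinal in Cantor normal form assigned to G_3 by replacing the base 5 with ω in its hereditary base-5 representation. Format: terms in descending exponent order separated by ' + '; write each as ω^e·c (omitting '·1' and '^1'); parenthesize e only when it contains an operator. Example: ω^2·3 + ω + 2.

ω^(ω + 1) + 2

i=0: 11 = 2^(2 + 1) + 2 + 1 (b=2); 2→3: 3^(3 + 1) + 3 + 1 = 85; 85−1 = 84
i=1: 84 = 3^(3 + 1) + 3 (b=3); 3→4: 4^(4 + 1) + 4 = 1028; 1028−1 = 1027
i=2: 1027 = 4^(4 + 1) + 3 (b=4); 4→5: 5^(5 + 1) + 3 = 15628; 15628−1 = 15627
i=3: 15627 = 5^(5 + 1) + 2 (b=5); 5→6: 6^(6 + 1) + 2 = 279938; 279938−1 = 279937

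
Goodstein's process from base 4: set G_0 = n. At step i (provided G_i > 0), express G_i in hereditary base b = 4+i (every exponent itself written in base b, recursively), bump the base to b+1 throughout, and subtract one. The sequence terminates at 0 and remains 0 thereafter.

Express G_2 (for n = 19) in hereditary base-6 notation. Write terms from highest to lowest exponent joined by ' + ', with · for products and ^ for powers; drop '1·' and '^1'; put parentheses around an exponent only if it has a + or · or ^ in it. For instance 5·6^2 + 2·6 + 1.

6^2 + 1

(0) 19|_4 = 4^2 + 3 ↦ 5^2 + 3|_5 = 28 ⇒ 27
(1) 27|_5 = 5^2 + 2 ↦ 6^2 + 2|_6 = 38 ⇒ 37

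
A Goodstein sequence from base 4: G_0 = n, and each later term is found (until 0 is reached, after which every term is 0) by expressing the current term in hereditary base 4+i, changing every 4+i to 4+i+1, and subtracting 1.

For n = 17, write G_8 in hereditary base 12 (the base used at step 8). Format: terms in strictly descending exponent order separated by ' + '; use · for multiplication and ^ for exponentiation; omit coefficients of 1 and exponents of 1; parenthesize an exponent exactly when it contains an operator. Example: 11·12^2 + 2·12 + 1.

4·12 + 11

G_0=17  [base 4] 4^2 + 1  →[4↦5]→  5^2 + 1 = 26  −1 ⇒ G_1=25
G_1=25  [base 5] 5^2  →[5↦6]→  6^2 = 36  −1 ⇒ G_2=35
G_2=35  [base 6] 5·6 + 5  →[6↦7]→  5·7 + 5 = 40  −1 ⇒ G_3=39
G_3=39  [base 7] 5·7 + 4  →[7↦8]→  5·8 + 4 = 44  −1 ⇒ G_4=43
G_4=43  [base 8] 5·8 + 3  →[8↦9]→  5·9 + 3 = 48  −1 ⇒ G_5=47
G_5=47  [base 9] 5·9 + 2  →[9↦10]→  5·10 + 2 = 52  −1 ⇒ G_6=51
G_6=51  [base 10] 5·10 + 1  →[10↦11]→  5·11 + 1 = 56  −1 ⇒ G_7=55
G_7=55  [base 11] 5·11  →[11↦12]→  5·12 = 60  −1 ⇒ G_8=59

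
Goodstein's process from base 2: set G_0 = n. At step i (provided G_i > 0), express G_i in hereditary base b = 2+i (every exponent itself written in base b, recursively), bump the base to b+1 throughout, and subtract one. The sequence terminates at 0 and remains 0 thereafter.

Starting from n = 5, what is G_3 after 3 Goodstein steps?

i=0: 5 = 2^2 + 1 (b=2); 2→3: 3^3 + 1 = 28; 28−1 = 27
i=1: 27 = 3^3 (b=3); 3→4: 4^4 = 256; 256−1 = 255
i=2: 255 = 3·4^3 + 3·4^2 + 3·4 + 3 (b=4); 4→5: 3·5^3 + 3·5^2 + 3·5 + 3 = 468; 468−1 = 467
i=3: 467 = 3·5^3 + 3·5^2 + 3·5 + 2 (b=5); 5→6: 3·6^3 + 3·6^2 + 3·6 + 2 = 776; 776−1 = 775

467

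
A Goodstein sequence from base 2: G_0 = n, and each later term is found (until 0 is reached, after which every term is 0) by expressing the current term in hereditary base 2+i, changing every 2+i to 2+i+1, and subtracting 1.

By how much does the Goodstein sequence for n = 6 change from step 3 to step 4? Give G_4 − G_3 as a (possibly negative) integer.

43530

base 2: 6 = 2^2 + 2; at 3: 3^3 + 3 = 30; next = 29
base 3: 29 = 3^3 + 2; at 4: 4^4 + 2 = 258; next = 257
base 4: 257 = 4^4 + 1; at 5: 5^5 + 1 = 3126; next = 3125
base 5: 3125 = 5^5; at 6: 6^6 = 46656; next = 46655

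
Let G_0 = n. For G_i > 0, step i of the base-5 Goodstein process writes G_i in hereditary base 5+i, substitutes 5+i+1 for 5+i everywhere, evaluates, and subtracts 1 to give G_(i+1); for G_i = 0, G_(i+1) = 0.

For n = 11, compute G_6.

13

i=0: 11 = 2·5 + 1 (b=5); 5→6: 2·6 + 1 = 13; 13−1 = 12
i=1: 12 = 2·6 (b=6); 6→7: 2·7 = 14; 14−1 = 13
i=2: 13 = 7 + 6 (b=7); 7→8: 8 + 6 = 14; 14−1 = 13
i=3: 13 = 8 + 5 (b=8); 8→9: 9 + 5 = 14; 14−1 = 13
i=4: 13 = 9 + 4 (b=9); 9→10: 10 + 4 = 14; 14−1 = 13
i=5: 13 = 10 + 3 (b=10); 10→11: 11 + 3 = 14; 14−1 = 13
i=6: 13 = 11 + 2 (b=11); 11→12: 12 + 2 = 14; 14−1 = 13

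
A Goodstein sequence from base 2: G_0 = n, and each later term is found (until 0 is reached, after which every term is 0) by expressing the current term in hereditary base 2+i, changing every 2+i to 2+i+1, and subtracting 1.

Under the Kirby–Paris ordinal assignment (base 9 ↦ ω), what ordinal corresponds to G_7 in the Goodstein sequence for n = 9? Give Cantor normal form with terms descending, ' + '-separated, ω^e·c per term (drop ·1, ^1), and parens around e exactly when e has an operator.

ω^ω·3 + ω^3·3 + ω^2·3 + ω·2 + 6

(0) 9|_2 = 2^(2 + 1) + 1 ↦ 3^(3 + 1) + 1|_3 = 82 ⇒ 81
(1) 81|_3 = 3^(3 + 1) ↦ 4^(4 + 1)|_4 = 1024 ⇒ 1023
(2) 1023|_4 = 3·4^4 + 3·4^3 + 3·4^2 + 3·4 + 3 ↦ 3·5^5 + 3·5^3 + 3·5^2 + 3·5 + 3|_5 = 9843 ⇒ 9842
(3) 9842|_5 = 3·5^5 + 3·5^3 + 3·5^2 + 3·5 + 2 ↦ 3·6^6 + 3·6^3 + 3·6^2 + 3·6 + 2|_6 = 140744 ⇒ 140743
(4) 140743|_6 = 3·6^6 + 3·6^3 + 3·6^2 + 3·6 + 1 ↦ 3·7^7 + 3·7^3 + 3·7^2 + 3·7 + 1|_7 = 2471827 ⇒ 2471826
(5) 2471826|_7 = 3·7^7 + 3·7^3 + 3·7^2 + 3·7 ↦ 3·8^8 + 3·8^3 + 3·8^2 + 3·8|_8 = 50333400 ⇒ 50333399
(6) 50333399|_8 = 3·8^8 + 3·8^3 + 3·8^2 + 2·8 + 7 ↦ 3·9^9 + 3·9^3 + 3·9^2 + 2·9 + 7|_9 = 1162263922 ⇒ 1162263921
(7) 1162263921|_9 = 3·9^9 + 3·9^3 + 3·9^2 + 2·9 + 6 ↦ 3·10^10 + 3·10^3 + 3·10^2 + 2·10 + 6|_10 = 30000003326 ⇒ 30000003325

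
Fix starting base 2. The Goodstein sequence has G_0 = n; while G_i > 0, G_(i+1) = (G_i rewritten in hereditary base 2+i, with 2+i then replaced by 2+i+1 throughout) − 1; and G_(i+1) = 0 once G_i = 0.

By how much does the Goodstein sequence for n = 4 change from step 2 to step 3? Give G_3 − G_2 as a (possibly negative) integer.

19

4 —HB2→ 2^2 —bump→ 3^3 = 27 —(−1)→ 26
26 —HB3→ 2·3^2 + 2·3 + 2 —bump→ 2·4^2 + 2·4 + 2 = 42 —(−1)→ 41
41 —HB4→ 2·4^2 + 2·4 + 1 —bump→ 2·5^2 + 2·5 + 1 = 61 —(−1)→ 60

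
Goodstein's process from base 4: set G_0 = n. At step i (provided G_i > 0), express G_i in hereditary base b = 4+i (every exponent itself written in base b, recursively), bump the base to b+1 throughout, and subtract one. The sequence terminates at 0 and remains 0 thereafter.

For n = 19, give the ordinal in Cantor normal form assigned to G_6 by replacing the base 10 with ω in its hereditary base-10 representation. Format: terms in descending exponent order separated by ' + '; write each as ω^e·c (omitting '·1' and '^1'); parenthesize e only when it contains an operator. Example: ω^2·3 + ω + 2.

G_0=19  [base 4] 4^2 + 3  →[4↦5]→  5^2 + 3 = 28  −1 ⇒ G_1=27
G_1=27  [base 5] 5^2 + 2  →[5↦6]→  6^2 + 2 = 38  −1 ⇒ G_2=37
G_2=37  [base 6] 6^2 + 1  →[6↦7]→  7^2 + 1 = 50  −1 ⇒ G_3=49
G_3=49  [base 7] 7^2  →[7↦8]→  8^2 = 64  −1 ⇒ G_4=63
G_4=63  [base 8] 7·8 + 7  →[8↦9]→  7·9 + 7 = 70  −1 ⇒ G_5=69
G_5=69  [base 9] 7·9 + 6  →[9↦10]→  7·10 + 6 = 76  −1 ⇒ G_6=75
G_6=75  [base 10] 7·10 + 5  →[10↦11]→  7·11 + 5 = 82  −1 ⇒ G_7=81

ω·7 + 5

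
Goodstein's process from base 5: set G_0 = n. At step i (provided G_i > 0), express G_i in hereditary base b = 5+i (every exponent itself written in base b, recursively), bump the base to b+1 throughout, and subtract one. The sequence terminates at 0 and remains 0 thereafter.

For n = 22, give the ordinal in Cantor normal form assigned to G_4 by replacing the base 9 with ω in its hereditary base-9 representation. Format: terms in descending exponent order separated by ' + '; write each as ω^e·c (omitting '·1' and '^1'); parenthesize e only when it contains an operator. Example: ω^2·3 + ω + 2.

ω·3 + 6

step 0: 22 = 4·5 + 2; sub 6 for 5: 4·6 + 2; = 26; G_1 = 26−1 = 25
step 1: 25 = 4·6 + 1; sub 7 for 6: 4·7 + 1; = 29; G_2 = 29−1 = 28
step 2: 28 = 4·7; sub 8 for 7: 4·8; = 32; G_3 = 32−1 = 31
step 3: 31 = 3·8 + 7; sub 9 for 8: 3·9 + 7; = 34; G_4 = 34−1 = 33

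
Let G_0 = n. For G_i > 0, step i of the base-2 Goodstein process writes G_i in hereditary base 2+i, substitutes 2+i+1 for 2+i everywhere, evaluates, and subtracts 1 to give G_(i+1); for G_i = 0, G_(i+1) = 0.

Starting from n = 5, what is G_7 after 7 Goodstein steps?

2454

(0) 5|_2 = 2^2 + 1 ↦ 3^3 + 1|_3 = 28 ⇒ 27
(1) 27|_3 = 3^3 ↦ 4^4|_4 = 256 ⇒ 255
(2) 255|_4 = 3·4^3 + 3·4^2 + 3·4 + 3 ↦ 3·5^3 + 3·5^2 + 3·5 + 3|_5 = 468 ⇒ 467
(3) 467|_5 = 3·5^3 + 3·5^2 + 3·5 + 2 ↦ 3·6^3 + 3·6^2 + 3·6 + 2|_6 = 776 ⇒ 775
(4) 775|_6 = 3·6^3 + 3·6^2 + 3·6 + 1 ↦ 3·7^3 + 3·7^2 + 3·7 + 1|_7 = 1198 ⇒ 1197
(5) 1197|_7 = 3·7^3 + 3·7^2 + 3·7 ↦ 3·8^3 + 3·8^2 + 3·8|_8 = 1752 ⇒ 1751
(6) 1751|_8 = 3·8^3 + 3·8^2 + 2·8 + 7 ↦ 3·9^3 + 3·9^2 + 2·9 + 7|_9 = 2455 ⇒ 2454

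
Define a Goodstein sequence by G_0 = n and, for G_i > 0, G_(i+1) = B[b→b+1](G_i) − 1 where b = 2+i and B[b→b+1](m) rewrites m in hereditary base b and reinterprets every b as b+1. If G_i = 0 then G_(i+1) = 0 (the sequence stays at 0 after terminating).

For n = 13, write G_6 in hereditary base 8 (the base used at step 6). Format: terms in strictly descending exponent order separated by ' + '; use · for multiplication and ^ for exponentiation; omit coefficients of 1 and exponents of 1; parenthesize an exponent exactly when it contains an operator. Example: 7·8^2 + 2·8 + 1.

step 0: 13 = 2^(2 + 1) + 2^2 + 1; sub 3 for 2: 3^(3 + 1) + 3^3 + 1; = 109; G_1 = 109−1 = 108
step 1: 108 = 3^(3 + 1) + 3^3; sub 4 for 3: 4^(4 + 1) + 4^4; = 1280; G_2 = 1280−1 = 1279
step 2: 1279 = 4^(4 + 1) + 3·4^3 + 3·4^2 + 3·4 + 3; sub 5 for 4: 5^(5 + 1) + 3·5^3 + 3·5^2 + 3·5 + 3; = 16093; G_3 = 16093−1 = 16092
step 3: 16092 = 5^(5 + 1) + 3·5^3 + 3·5^2 + 3·5 + 2; sub 6 for 5: 6^(6 + 1) + 3·6^3 + 3·6^2 + 3·6 + 2; = 280712; G_4 = 280712−1 = 280711
step 4: 280711 = 6^(6 + 1) + 3·6^3 + 3·6^2 + 3·6 + 1; sub 7 for 6: 7^(7 + 1) + 3·7^3 + 3·7^2 + 3·7 + 1; = 5765999; G_5 = 5765999−1 = 5765998
step 5: 5765998 = 7^(7 + 1) + 3·7^3 + 3·7^2 + 3·7; sub 8 for 7: 8^(8 + 1) + 3·8^3 + 3·8^2 + 3·8; = 134219480; G_6 = 134219480−1 = 134219479
step 6: 134219479 = 8^(8 + 1) + 3·8^3 + 3·8^2 + 2·8 + 7; sub 9 for 8: 9^(9 + 1) + 3·9^3 + 3·9^2 + 2·9 + 7; = 3486786856; G_7 = 3486786856−1 = 3486786855

8^(8 + 1) + 3·8^3 + 3·8^2 + 2·8 + 7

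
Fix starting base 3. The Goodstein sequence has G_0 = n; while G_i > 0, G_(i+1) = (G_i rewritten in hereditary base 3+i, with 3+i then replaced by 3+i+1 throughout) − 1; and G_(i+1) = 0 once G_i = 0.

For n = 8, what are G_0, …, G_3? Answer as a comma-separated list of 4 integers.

G_0 = 8. HB_3(8) = 2·3 + 2. Bump = 10. G_1 = 9.
G_1 = 9. HB_4(9) = 2·4 + 1. Bump = 11. G_2 = 10.
G_2 = 10. HB_5(10) = 2·5. Bump = 12. G_3 = 11.

8, 9, 10, 11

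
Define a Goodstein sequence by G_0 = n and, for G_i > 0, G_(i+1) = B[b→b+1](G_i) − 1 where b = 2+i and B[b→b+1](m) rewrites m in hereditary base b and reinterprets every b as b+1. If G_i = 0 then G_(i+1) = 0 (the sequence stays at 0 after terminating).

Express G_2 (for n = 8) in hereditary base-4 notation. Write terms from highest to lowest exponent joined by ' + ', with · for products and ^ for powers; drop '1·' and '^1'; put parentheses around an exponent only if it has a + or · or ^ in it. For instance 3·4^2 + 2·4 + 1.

2·4^4 + 2·4^2 + 2·4 + 1

8 —HB2→ 2^(2 + 1) —bump→ 3^(3 + 1) = 81 —(−1)→ 80
80 —HB3→ 2·3^3 + 2·3^2 + 2·3 + 2 —bump→ 2·4^4 + 2·4^2 + 2·4 + 2 = 554 —(−1)→ 553
553 —HB4→ 2·4^4 + 2·4^2 + 2·4 + 1 —bump→ 2·5^5 + 2·5^2 + 2·5 + 1 = 6311 —(−1)→ 6310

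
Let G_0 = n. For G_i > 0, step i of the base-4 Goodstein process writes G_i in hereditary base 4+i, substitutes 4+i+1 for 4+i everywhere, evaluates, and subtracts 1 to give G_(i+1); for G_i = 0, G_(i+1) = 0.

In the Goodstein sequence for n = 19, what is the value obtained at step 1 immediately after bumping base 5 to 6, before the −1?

38

G_0 = 19. HB_4(19) = 4^2 + 3. Bump = 28. G_1 = 27.
G_1 = 27. HB_5(27) = 5^2 + 2. Bump = 38. G_2 = 37.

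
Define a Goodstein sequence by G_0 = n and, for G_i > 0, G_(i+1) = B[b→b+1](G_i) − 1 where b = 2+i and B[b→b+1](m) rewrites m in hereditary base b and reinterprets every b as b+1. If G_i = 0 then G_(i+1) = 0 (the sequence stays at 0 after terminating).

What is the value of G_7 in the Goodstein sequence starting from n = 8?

G_0=8  [base 2] 2^(2 + 1)  →[2↦3]→  3^(3 + 1) = 81  −1 ⇒ G_1=80
G_1=80  [base 3] 2·3^3 + 2·3^2 + 2·3 + 2  →[3↦4]→  2·4^4 + 2·4^2 + 2·4 + 2 = 554  −1 ⇒ G_2=553
G_2=553  [base 4] 2·4^4 + 2·4^2 + 2·4 + 1  →[4↦5]→  2·5^5 + 2·5^2 + 2·5 + 1 = 6311  −1 ⇒ G_3=6310
G_3=6310  [base 5] 2·5^5 + 2·5^2 + 2·5  →[5↦6]→  2·6^6 + 2·6^2 + 2·6 = 93396  −1 ⇒ G_4=93395
G_4=93395  [base 6] 2·6^6 + 2·6^2 + 6 + 5  →[6↦7]→  2·7^7 + 2·7^2 + 7 + 5 = 1647196  −1 ⇒ G_5=1647195
G_5=1647195  [base 7] 2·7^7 + 2·7^2 + 7 + 4  →[7↦8]→  2·8^8 + 2·8^2 + 8 + 4 = 33554572  −1 ⇒ G_6=33554571
G_6=33554571  [base 8] 2·8^8 + 2·8^2 + 8 + 3  →[8↦9]→  2·9^9 + 2·9^2 + 9 + 3 = 774841152  −1 ⇒ G_7=774841151
G_7=774841151  [base 9] 2·9^9 + 2·9^2 + 9 + 2  →[9↦10]→  2·10^10 + 2·10^2 + 10 + 2 = 20000000212  −1 ⇒ G_8=20000000211

774841151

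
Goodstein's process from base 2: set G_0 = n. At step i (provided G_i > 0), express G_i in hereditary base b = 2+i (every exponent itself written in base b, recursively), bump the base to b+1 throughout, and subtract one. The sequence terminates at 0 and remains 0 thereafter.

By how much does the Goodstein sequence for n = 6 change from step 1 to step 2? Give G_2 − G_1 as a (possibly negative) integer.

228

G_0 = 6. HB_2(6) = 2^2 + 2. Bump = 30. G_1 = 29.
G_1 = 29. HB_3(29) = 3^3 + 2. Bump = 258. G_2 = 257.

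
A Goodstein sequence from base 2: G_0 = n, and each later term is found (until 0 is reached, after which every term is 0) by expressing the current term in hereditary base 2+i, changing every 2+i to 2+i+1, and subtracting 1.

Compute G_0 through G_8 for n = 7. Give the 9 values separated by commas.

7, 30, 259, 3127, 46657, 823543, 16777215, 37665879, 77777775

(0) 7|_2 = 2^2 + 2 + 1 ↦ 3^3 + 3 + 1|_3 = 31 ⇒ 30
(1) 30|_3 = 3^3 + 3 ↦ 4^4 + 4|_4 = 260 ⇒ 259
(2) 259|_4 = 4^4 + 3 ↦ 5^5 + 3|_5 = 3128 ⇒ 3127
(3) 3127|_5 = 5^5 + 2 ↦ 6^6 + 2|_6 = 46658 ⇒ 46657
(4) 46657|_6 = 6^6 + 1 ↦ 7^7 + 1|_7 = 823544 ⇒ 823543
(5) 823543|_7 = 7^7 ↦ 8^8|_8 = 16777216 ⇒ 16777215
(6) 16777215|_8 = 7·8^7 + 7·8^6 + 7·8^5 + 7·8^4 + 7·8^3 + 7·8^2 + 7·8 + 7 ↦ 7·9^7 + 7·9^6 + 7·9^5 + 7·9^4 + 7·9^3 + 7·9^2 + 7·9 + 7|_9 = 37665880 ⇒ 37665879
(7) 37665879|_9 = 7·9^7 + 7·9^6 + 7·9^5 + 7·9^4 + 7·9^3 + 7·9^2 + 7·9 + 6 ↦ 7·10^7 + 7·10^6 + 7·10^5 + 7·10^4 + 7·10^3 + 7·10^2 + 7·10 + 6|_10 = 77777776 ⇒ 77777775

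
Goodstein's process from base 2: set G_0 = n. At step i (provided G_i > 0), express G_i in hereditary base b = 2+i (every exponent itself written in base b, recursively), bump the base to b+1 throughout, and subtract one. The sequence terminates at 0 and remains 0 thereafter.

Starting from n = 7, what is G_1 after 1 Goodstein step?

30

(0) 7|_2 = 2^2 + 2 + 1 ↦ 3^3 + 3 + 1|_3 = 31 ⇒ 30
(1) 30|_3 = 3^3 + 3 ↦ 4^4 + 4|_4 = 260 ⇒ 259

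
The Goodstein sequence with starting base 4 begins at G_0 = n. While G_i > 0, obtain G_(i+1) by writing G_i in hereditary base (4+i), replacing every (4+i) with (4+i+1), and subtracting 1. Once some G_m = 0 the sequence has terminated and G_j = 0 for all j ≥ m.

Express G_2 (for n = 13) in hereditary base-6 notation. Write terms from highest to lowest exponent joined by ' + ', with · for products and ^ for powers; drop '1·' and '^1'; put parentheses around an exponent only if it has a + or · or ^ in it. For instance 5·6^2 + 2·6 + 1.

2·6 + 5

i=0: 13 = 3·4 + 1 (b=4); 4→5: 3·5 + 1 = 16; 16−1 = 15
i=1: 15 = 3·5 (b=5); 5→6: 3·6 = 18; 18−1 = 17
i=2: 17 = 2·6 + 5 (b=6); 6→7: 2·7 + 5 = 19; 19−1 = 18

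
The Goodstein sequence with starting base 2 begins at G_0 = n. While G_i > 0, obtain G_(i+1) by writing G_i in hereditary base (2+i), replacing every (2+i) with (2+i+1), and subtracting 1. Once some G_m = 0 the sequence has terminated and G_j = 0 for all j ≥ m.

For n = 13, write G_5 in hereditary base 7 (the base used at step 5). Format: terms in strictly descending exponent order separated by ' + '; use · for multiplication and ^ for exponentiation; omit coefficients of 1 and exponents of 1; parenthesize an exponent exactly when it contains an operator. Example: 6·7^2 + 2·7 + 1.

7^(7 + 1) + 3·7^3 + 3·7^2 + 3·7

[0] 13 ≡ 2^(2 + 1) + 2^2 + 1 (base 2). Lift 3: 109. −1: 108.
[1] 108 ≡ 3^(3 + 1) + 3^3 (base 3). Lift 4: 1280. −1: 1279.
[2] 1279 ≡ 4^(4 + 1) + 3·4^3 + 3·4^2 + 3·4 + 3 (base 4). Lift 5: 16093. −1: 16092.
[3] 16092 ≡ 5^(5 + 1) + 3·5^3 + 3·5^2 + 3·5 + 2 (base 5). Lift 6: 280712. −1: 280711.
[4] 280711 ≡ 6^(6 + 1) + 3·6^3 + 3·6^2 + 3·6 + 1 (base 6). Lift 7: 5765999. −1: 5765998.
[5] 5765998 ≡ 7^(7 + 1) + 3·7^3 + 3·7^2 + 3·7 (base 7). Lift 8: 134219480. −1: 134219479.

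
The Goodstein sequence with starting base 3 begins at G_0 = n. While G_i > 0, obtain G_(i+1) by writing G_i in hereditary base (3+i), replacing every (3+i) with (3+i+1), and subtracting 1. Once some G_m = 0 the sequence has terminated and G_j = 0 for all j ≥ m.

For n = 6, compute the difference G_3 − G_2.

[0] 6 ≡ 2·3 (base 3). Lift 4: 8. −1: 7.
[1] 7 ≡ 4 + 3 (base 4). Lift 5: 8. −1: 7.
[2] 7 ≡ 5 + 2 (base 5). Lift 6: 8. −1: 7.

0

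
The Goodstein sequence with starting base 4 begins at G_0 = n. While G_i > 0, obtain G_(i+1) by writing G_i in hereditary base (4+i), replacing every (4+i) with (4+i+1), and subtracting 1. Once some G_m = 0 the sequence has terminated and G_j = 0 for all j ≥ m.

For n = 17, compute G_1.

G_0 = 17. HB_4(17) = 4^2 + 1. Bump = 26. G_1 = 25.
G_1 = 25. HB_5(25) = 5^2. Bump = 36. G_2 = 35.

25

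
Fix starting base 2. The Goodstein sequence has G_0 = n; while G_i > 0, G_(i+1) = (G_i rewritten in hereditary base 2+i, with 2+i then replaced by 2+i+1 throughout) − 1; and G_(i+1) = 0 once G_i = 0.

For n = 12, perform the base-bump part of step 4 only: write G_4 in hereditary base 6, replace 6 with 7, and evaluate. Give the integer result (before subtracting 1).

12 —HB2→ 2^(2 + 1) + 2^2 —bump→ 3^(3 + 1) + 3^3 = 108 —(−1)→ 107
107 —HB3→ 3^(3 + 1) + 2·3^2 + 2·3 + 2 —bump→ 4^(4 + 1) + 2·4^2 + 2·4 + 2 = 1066 —(−1)→ 1065
1065 —HB4→ 4^(4 + 1) + 2·4^2 + 2·4 + 1 —bump→ 5^(5 + 1) + 2·5^2 + 2·5 + 1 = 15686 —(−1)→ 15685
15685 —HB5→ 5^(5 + 1) + 2·5^2 + 2·5 —bump→ 6^(6 + 1) + 2·6^2 + 2·6 = 280020 —(−1)→ 280019
280019 —HB6→ 6^(6 + 1) + 2·6^2 + 6 + 5 —bump→ 7^(7 + 1) + 2·7^2 + 7 + 5 = 5764911 —(−1)→ 5764910

5764911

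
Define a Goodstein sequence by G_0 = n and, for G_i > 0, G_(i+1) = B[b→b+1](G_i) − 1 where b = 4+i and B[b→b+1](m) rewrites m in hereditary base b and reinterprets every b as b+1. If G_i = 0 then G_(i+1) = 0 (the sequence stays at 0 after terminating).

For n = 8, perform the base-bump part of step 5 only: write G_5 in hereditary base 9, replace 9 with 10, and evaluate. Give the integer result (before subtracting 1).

(0) 8|_4 = 2·4 ↦ 2·5|_5 = 10 ⇒ 9
(1) 9|_5 = 5 + 4 ↦ 6 + 4|_6 = 10 ⇒ 9
(2) 9|_6 = 6 + 3 ↦ 7 + 3|_7 = 10 ⇒ 9
(3) 9|_7 = 7 + 2 ↦ 8 + 2|_8 = 10 ⇒ 9
(4) 9|_8 = 8 + 1 ↦ 9 + 1|_9 = 10 ⇒ 9
(5) 9|_9 = 9 ↦ 10|_10 = 10 ⇒ 9

10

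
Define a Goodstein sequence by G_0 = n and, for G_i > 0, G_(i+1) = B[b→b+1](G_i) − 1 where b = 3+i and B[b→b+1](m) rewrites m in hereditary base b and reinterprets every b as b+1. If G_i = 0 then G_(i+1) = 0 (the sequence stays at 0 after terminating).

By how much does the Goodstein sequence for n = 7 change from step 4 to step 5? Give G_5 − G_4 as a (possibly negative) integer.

0

7 —HB3→ 2·3 + 1 —bump→ 2·4 + 1 = 9 —(−1)→ 8
8 —HB4→ 2·4 —bump→ 2·5 = 10 —(−1)→ 9
9 —HB5→ 5 + 4 —bump→ 6 + 4 = 10 —(−1)→ 9
9 —HB6→ 6 + 3 —bump→ 7 + 3 = 10 —(−1)→ 9
9 —HB7→ 7 + 2 —bump→ 8 + 2 = 10 —(−1)→ 9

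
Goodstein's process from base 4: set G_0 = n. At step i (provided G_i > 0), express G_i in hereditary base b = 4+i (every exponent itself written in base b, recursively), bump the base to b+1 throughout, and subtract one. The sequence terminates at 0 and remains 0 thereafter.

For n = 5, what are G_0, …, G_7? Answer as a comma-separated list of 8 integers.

5, 5, 5, 4, 3, 2, 1, 0

base 4: 5 = 4 + 1; at 5: 5 + 1 = 6; next = 5
base 5: 5 = 5; at 6: 6 = 6; next = 5
base 6: 5 = 5; at 7: 5 = 5; next = 4
base 7: 4 = 4; at 8: 4 = 4; next = 3
base 8: 3 = 3; at 9: 3 = 3; next = 2
base 9: 2 = 2; at 10: 2 = 2; next = 1
base 10: 1 = 1; at 11: 1 = 1; next = 0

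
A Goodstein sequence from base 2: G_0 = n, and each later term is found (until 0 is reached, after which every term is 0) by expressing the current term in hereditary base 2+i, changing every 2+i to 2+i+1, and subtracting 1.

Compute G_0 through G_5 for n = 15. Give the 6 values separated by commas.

15, 111, 1283, 18752, 326593, 6588344

[0] 15 ≡ 2^(2 + 1) + 2^2 + 2 + 1 (base 2). Lift 3: 112. −1: 111.
[1] 111 ≡ 3^(3 + 1) + 3^3 + 3 (base 3). Lift 4: 1284. −1: 1283.
[2] 1283 ≡ 4^(4 + 1) + 4^4 + 3 (base 4). Lift 5: 18753. −1: 18752.
[3] 18752 ≡ 5^(5 + 1) + 5^5 + 2 (base 5). Lift 6: 326594. −1: 326593.
[4] 326593 ≡ 6^(6 + 1) + 6^6 + 1 (base 6). Lift 7: 6588345. −1: 6588344.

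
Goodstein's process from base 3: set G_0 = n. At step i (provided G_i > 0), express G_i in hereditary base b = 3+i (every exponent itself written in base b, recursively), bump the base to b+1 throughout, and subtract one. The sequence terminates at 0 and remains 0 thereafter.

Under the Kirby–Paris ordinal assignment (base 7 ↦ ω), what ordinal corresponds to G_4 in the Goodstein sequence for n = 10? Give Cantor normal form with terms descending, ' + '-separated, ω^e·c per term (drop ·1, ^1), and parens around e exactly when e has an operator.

ω·4 + 2

10 —HB3→ 3^2 + 1 —bump→ 4^2 + 1 = 17 —(−1)→ 16
16 —HB4→ 4^2 —bump→ 5^2 = 25 —(−1)→ 24
24 —HB5→ 4·5 + 4 —bump→ 4·6 + 4 = 28 —(−1)→ 27
27 —HB6→ 4·6 + 3 —bump→ 4·7 + 3 = 31 —(−1)→ 30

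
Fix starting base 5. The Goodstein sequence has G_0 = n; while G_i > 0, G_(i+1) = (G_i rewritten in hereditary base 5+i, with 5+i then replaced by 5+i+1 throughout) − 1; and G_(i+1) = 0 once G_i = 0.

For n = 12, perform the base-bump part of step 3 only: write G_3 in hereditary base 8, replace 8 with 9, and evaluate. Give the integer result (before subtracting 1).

16

i=0: 12 = 2·5 + 2 (b=5); 5→6: 2·6 + 2 = 14; 14−1 = 13
i=1: 13 = 2·6 + 1 (b=6); 6→7: 2·7 + 1 = 15; 15−1 = 14
i=2: 14 = 2·7 (b=7); 7→8: 2·8 = 16; 16−1 = 15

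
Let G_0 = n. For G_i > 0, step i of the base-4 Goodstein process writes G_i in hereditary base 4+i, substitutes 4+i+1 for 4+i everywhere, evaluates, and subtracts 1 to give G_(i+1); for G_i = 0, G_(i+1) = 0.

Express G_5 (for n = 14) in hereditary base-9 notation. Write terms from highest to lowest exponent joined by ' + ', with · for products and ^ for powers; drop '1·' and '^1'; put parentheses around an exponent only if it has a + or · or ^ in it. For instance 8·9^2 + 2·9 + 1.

(0) 14|_4 = 3·4 + 2 ↦ 3·5 + 2|_5 = 17 ⇒ 16
(1) 16|_5 = 3·5 + 1 ↦ 3·6 + 1|_6 = 19 ⇒ 18
(2) 18|_6 = 3·6 ↦ 3·7|_7 = 21 ⇒ 20
(3) 20|_7 = 2·7 + 6 ↦ 2·8 + 6|_8 = 22 ⇒ 21
(4) 21|_8 = 2·8 + 5 ↦ 2·9 + 5|_9 = 23 ⇒ 22
(5) 22|_9 = 2·9 + 4 ↦ 2·10 + 4|_10 = 24 ⇒ 23

2·9 + 4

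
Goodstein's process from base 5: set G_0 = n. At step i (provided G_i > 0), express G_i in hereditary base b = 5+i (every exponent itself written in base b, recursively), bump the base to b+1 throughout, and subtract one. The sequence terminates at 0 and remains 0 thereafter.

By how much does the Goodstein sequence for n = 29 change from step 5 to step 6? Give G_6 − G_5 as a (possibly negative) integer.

i=0: 29 = 5^2 + 4 (b=5); 5→6: 6^2 + 4 = 40; 40−1 = 39
i=1: 39 = 6^2 + 3 (b=6); 6→7: 7^2 + 3 = 52; 52−1 = 51
i=2: 51 = 7^2 + 2 (b=7); 7→8: 8^2 + 2 = 66; 66−1 = 65
i=3: 65 = 8^2 + 1 (b=8); 8→9: 9^2 + 1 = 82; 82−1 = 81
i=4: 81 = 9^2 (b=9); 9→10: 10^2 = 100; 100−1 = 99
i=5: 99 = 9·10 + 9 (b=10); 10→11: 9·11 + 9 = 108; 108−1 = 107

8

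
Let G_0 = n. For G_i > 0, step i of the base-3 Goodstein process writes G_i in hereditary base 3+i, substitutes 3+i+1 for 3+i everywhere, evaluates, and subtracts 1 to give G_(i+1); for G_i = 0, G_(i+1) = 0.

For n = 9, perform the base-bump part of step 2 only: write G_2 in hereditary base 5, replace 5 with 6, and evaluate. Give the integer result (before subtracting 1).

base 3: 9 = 3^2; at 4: 4^2 = 16; next = 15
base 4: 15 = 3·4 + 3; at 5: 3·5 + 3 = 18; next = 17

20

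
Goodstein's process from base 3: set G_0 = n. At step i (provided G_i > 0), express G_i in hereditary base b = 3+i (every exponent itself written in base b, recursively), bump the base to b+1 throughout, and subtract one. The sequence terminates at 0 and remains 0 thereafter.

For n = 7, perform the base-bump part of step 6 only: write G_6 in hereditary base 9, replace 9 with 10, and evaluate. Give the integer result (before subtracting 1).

10

(0) 7|_3 = 2·3 + 1 ↦ 2·4 + 1|_4 = 9 ⇒ 8
(1) 8|_4 = 2·4 ↦ 2·5|_5 = 10 ⇒ 9
(2) 9|_5 = 5 + 4 ↦ 6 + 4|_6 = 10 ⇒ 9
(3) 9|_6 = 6 + 3 ↦ 7 + 3|_7 = 10 ⇒ 9
(4) 9|_7 = 7 + 2 ↦ 8 + 2|_8 = 10 ⇒ 9
(5) 9|_8 = 8 + 1 ↦ 9 + 1|_9 = 10 ⇒ 9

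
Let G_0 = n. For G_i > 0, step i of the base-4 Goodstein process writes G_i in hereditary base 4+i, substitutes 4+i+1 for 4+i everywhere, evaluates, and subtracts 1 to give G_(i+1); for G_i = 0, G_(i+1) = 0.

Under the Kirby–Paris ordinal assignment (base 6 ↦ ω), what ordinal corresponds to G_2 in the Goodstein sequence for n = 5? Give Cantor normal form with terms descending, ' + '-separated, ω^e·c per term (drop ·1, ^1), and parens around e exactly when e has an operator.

[0] 5 ≡ 4 + 1 (base 4). Lift 5: 6. −1: 5.
[1] 5 ≡ 5 (base 5). Lift 6: 6. −1: 5.

5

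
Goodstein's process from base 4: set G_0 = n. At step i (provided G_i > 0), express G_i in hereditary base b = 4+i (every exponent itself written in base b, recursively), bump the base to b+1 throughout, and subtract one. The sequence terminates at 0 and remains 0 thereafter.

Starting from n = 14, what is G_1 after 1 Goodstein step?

16

[0] 14 ≡ 3·4 + 2 (base 4). Lift 5: 17. −1: 16.
[1] 16 ≡ 3·5 + 1 (base 5). Lift 6: 19. −1: 18.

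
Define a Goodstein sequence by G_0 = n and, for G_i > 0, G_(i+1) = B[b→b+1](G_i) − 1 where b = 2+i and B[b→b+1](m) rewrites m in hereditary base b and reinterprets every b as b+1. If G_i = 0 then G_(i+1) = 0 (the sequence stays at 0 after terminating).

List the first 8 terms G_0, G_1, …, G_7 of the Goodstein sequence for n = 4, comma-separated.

i=0: 4 = 2^2 (b=2); 2→3: 3^3 = 27; 27−1 = 26
i=1: 26 = 2·3^2 + 2·3 + 2 (b=3); 3→4: 2·4^2 + 2·4 + 2 = 42; 42−1 = 41
i=2: 41 = 2·4^2 + 2·4 + 1 (b=4); 4→5: 2·5^2 + 2·5 + 1 = 61; 61−1 = 60
i=3: 60 = 2·5^2 + 2·5 (b=5); 5→6: 2·6^2 + 2·6 = 84; 84−1 = 83
i=4: 83 = 2·6^2 + 6 + 5 (b=6); 6→7: 2·7^2 + 7 + 5 = 110; 110−1 = 109
i=5: 109 = 2·7^2 + 7 + 4 (b=7); 7→8: 2·8^2 + 8 + 4 = 140; 140−1 = 139
i=6: 139 = 2·8^2 + 8 + 3 (b=8); 8→9: 2·9^2 + 9 + 3 = 174; 174−1 = 173

4, 26, 41, 60, 83, 109, 139, 173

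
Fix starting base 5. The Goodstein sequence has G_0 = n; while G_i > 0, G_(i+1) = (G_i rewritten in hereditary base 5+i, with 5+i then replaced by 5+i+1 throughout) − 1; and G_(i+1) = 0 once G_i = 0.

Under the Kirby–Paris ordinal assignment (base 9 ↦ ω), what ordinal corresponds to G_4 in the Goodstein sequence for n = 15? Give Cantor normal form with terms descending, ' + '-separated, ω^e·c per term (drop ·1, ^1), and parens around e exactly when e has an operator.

15 —HB5→ 3·5 —bump→ 3·6 = 18 —(−1)→ 17
17 —HB6→ 2·6 + 5 —bump→ 2·7 + 5 = 19 —(−1)→ 18
18 —HB7→ 2·7 + 4 —bump→ 2·8 + 4 = 20 —(−1)→ 19
19 —HB8→ 2·8 + 3 —bump→ 2·9 + 3 = 21 —(−1)→ 20
20 —HB9→ 2·9 + 2 —bump→ 2·10 + 2 = 22 —(−1)→ 21

ω·2 + 2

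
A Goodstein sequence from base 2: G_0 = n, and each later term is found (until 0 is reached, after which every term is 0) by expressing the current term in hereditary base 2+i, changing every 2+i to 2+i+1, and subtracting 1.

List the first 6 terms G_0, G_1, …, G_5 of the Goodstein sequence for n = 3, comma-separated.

3, 3, 3, 2, 1, 0

[0] 3 ≡ 2 + 1 (base 2). Lift 3: 4. −1: 3.
[1] 3 ≡ 3 (base 3). Lift 4: 4. −1: 3.
[2] 3 ≡ 3 (base 4). Lift 5: 3. −1: 2.
[3] 2 ≡ 2 (base 5). Lift 6: 2. −1: 1.
[4] 1 ≡ 1 (base 6). Lift 7: 1. −1: 0.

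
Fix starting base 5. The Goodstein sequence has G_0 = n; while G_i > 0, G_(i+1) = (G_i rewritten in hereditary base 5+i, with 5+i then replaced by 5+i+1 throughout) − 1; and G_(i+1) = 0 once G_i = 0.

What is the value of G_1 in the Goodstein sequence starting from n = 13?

14

i=0: 13 = 2·5 + 3 (b=5); 5→6: 2·6 + 3 = 15; 15−1 = 14
i=1: 14 = 2·6 + 2 (b=6); 6→7: 2·7 + 2 = 16; 16−1 = 15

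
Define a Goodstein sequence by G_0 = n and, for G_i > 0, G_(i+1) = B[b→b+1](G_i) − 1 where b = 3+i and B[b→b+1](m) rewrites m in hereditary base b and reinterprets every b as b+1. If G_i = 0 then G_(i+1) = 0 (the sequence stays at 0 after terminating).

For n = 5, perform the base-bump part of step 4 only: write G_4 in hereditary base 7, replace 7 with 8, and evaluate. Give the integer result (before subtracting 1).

4

step 0: 5 = 3 + 2; sub 4 for 3: 4 + 2; = 6; G_1 = 6−1 = 5
step 1: 5 = 4 + 1; sub 5 for 4: 5 + 1; = 6; G_2 = 6−1 = 5
step 2: 5 = 5; sub 6 for 5: 6; = 6; G_3 = 6−1 = 5
step 3: 5 = 5; sub 7 for 6: 5; = 5; G_4 = 5−1 = 4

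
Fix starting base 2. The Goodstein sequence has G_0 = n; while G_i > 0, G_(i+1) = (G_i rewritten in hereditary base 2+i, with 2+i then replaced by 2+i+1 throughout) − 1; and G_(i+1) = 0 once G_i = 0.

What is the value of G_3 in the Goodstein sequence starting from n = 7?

(0) 7|_2 = 2^2 + 2 + 1 ↦ 3^3 + 3 + 1|_3 = 31 ⇒ 30
(1) 30|_3 = 3^3 + 3 ↦ 4^4 + 4|_4 = 260 ⇒ 259
(2) 259|_4 = 4^4 + 3 ↦ 5^5 + 3|_5 = 3128 ⇒ 3127
(3) 3127|_5 = 5^5 + 2 ↦ 6^6 + 2|_6 = 46658 ⇒ 46657

3127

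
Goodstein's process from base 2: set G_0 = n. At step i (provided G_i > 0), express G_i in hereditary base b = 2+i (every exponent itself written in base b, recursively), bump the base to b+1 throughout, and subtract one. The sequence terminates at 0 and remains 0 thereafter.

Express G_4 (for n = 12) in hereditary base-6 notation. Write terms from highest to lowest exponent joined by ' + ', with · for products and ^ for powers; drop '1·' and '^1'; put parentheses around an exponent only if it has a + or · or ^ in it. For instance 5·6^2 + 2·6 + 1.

G_0 = 12. HB_2(12) = 2^(2 + 1) + 2^2. Bump = 108. G_1 = 107.
G_1 = 107. HB_3(107) = 3^(3 + 1) + 2·3^2 + 2·3 + 2. Bump = 1066. G_2 = 1065.
G_2 = 1065. HB_4(1065) = 4^(4 + 1) + 2·4^2 + 2·4 + 1. Bump = 15686. G_3 = 15685.
G_3 = 15685. HB_5(15685) = 5^(5 + 1) + 2·5^2 + 2·5. Bump = 280020. G_4 = 280019.

6^(6 + 1) + 2·6^2 + 6 + 5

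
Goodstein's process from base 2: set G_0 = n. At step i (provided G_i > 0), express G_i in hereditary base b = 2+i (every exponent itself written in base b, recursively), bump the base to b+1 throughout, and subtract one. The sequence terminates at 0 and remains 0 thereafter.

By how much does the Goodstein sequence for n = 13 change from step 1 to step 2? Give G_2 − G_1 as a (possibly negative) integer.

1171

G_0 = 13. HB_2(13) = 2^(2 + 1) + 2^2 + 1. Bump = 109. G_1 = 108.
G_1 = 108. HB_3(108) = 3^(3 + 1) + 3^3. Bump = 1280. G_2 = 1279.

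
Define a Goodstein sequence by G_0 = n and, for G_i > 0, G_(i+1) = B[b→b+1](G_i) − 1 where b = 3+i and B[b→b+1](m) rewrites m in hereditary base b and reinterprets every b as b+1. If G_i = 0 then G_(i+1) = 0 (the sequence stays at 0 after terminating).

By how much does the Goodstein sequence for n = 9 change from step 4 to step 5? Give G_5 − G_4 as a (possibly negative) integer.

base 3: 9 = 3^2; at 4: 4^2 = 16; next = 15
base 4: 15 = 3·4 + 3; at 5: 3·5 + 3 = 18; next = 17
base 5: 17 = 3·5 + 2; at 6: 3·6 + 2 = 20; next = 19
base 6: 19 = 3·6 + 1; at 7: 3·7 + 1 = 22; next = 21
base 7: 21 = 3·7; at 8: 3·8 = 24; next = 23

2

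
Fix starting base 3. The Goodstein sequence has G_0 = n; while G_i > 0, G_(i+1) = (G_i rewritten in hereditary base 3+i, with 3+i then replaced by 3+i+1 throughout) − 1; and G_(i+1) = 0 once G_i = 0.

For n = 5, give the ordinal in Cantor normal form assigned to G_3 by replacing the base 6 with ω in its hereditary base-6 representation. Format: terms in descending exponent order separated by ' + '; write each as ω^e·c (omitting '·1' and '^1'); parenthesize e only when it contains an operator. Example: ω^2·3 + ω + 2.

i=0: 5 = 3 + 2 (b=3); 3→4: 4 + 2 = 6; 6−1 = 5
i=1: 5 = 4 + 1 (b=4); 4→5: 5 + 1 = 6; 6−1 = 5
i=2: 5 = 5 (b=5); 5→6: 6 = 6; 6−1 = 5
i=3: 5 = 5 (b=6); 6→7: 5 = 5; 5−1 = 4

5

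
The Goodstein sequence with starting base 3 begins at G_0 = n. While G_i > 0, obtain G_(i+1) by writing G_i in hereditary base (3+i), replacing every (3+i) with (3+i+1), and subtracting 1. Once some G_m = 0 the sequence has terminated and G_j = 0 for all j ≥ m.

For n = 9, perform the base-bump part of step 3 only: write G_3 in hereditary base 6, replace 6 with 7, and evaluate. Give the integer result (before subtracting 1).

22

i=0: 9 = 3^2 (b=3); 3→4: 4^2 = 16; 16−1 = 15
i=1: 15 = 3·4 + 3 (b=4); 4→5: 3·5 + 3 = 18; 18−1 = 17
i=2: 17 = 3·5 + 2 (b=5); 5→6: 3·6 + 2 = 20; 20−1 = 19
i=3: 19 = 3·6 + 1 (b=6); 6→7: 3·7 + 1 = 22; 22−1 = 21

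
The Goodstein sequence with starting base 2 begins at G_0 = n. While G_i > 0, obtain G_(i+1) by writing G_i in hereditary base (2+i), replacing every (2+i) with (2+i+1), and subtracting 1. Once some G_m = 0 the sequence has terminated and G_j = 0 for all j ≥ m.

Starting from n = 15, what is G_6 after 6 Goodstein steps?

step 0: 15 = 2^(2 + 1) + 2^2 + 2 + 1; sub 3 for 2: 3^(3 + 1) + 3^3 + 3 + 1; = 112; G_1 = 112−1 = 111
step 1: 111 = 3^(3 + 1) + 3^3 + 3; sub 4 for 3: 4^(4 + 1) + 4^4 + 4; = 1284; G_2 = 1284−1 = 1283
step 2: 1283 = 4^(4 + 1) + 4^4 + 3; sub 5 for 4: 5^(5 + 1) + 5^5 + 3; = 18753; G_3 = 18753−1 = 18752
step 3: 18752 = 5^(5 + 1) + 5^5 + 2; sub 6 for 5: 6^(6 + 1) + 6^6 + 2; = 326594; G_4 = 326594−1 = 326593
step 4: 326593 = 6^(6 + 1) + 6^6 + 1; sub 7 for 6: 7^(7 + 1) + 7^7 + 1; = 6588345; G_5 = 6588345−1 = 6588344
step 5: 6588344 = 7^(7 + 1) + 7^7; sub 8 for 7: 8^(8 + 1) + 8^8; = 150994944; G_6 = 150994944−1 = 150994943
step 6: 150994943 = 8^(8 + 1) + 7·8^7 + 7·8^6 + 7·8^5 + 7·8^4 + 7·8^3 + 7·8^2 + 7·8 + 7; sub 9 for 8: 9^(9 + 1) + 7·9^7 + 7·9^6 + 7·9^5 + 7·9^4 + 7·9^3 + 7·9^2 + 7·9 + 7; = 3524450281; G_7 = 3524450281−1 = 3524450280

150994943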